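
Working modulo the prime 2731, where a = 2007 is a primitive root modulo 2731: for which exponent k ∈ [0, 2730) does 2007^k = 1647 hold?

Baby-step giant-step with m = ceil(sqrt(2730)) = 53.
Baby table (2007^j mod 2731 for j=0..52):
  0:1  1:2007  2:2555  3:1798  4:935  5:348  6:2031  7:1565
  8:305  9:391  10:940  11:2190  12:1151  13:2362  14:2249  15:2131
  16:171  17:1822  18:2676  19:1586  20:1487  21:2157  22:464  23:2708
  24:266  25:1317  26:2342  27:343  28:189  29:2445  30:2239  31:1178
  32:1931  33:228  34:1519  35:837  36:294  37:162  38:145  39:1529
  40:1790  41:1265  42:1756  43:1302  44:2278  45:252  46:529  47:2075
  48:2481  49:754  50:304  51:1115  52:1116
Giant step factor: 2007^(-53) ≡ 1261 (mod 2731).
Scan 1647·1261^i mod 2731 for i = 0, 1, …:
  i=0: 1647   i=1: 1307   i=2: 1334   i=3: 2609
  i=4: 1825   i=5: 1823   i=6: 2032   i=7: 674
  i=8: 573   i=9: 1569   i=10: 1265
Match at i=10, j=41: k = 10·53 + 41 = 571.

571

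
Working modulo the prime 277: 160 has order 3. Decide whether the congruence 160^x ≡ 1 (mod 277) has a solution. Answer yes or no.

1 ∈ ⟨160⟩ iff 1^3 ≡ 1 (mod 277), since |⟨160⟩| = 3.
1^3 mod 277 = 1.
Since 1 = 1, 1 lies in the subgroup.

yes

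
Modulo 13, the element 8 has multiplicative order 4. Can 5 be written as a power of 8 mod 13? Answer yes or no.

⟨8⟩ has order 4; its elements mod 13 are {1, 5, 8, 12}.
5 is in this set.

yes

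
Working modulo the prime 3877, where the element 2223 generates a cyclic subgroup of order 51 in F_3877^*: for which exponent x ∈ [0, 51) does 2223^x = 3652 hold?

17

Baby-step giant-step with m = ceil(sqrt(51)) = 8.
Baby table (2223^j mod 3877 for j=0..7):
  0:1  1:2223  2:2431  3:3452  4:1213  5:1984  6:2283  7:116
Giant step factor: 2223^(-8) ≡ 3020 (mod 3877).
Scan 3652·3020^i mod 3877 for i = 0, 1, …:
  i=0: 3652   i=1: 2852   i=2: 2223
Match at i=2, j=1: x = 2·8 + 1 = 17.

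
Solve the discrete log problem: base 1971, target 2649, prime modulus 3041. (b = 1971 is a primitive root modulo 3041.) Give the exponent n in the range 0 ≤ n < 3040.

1712

Baby-step giant-step with m = ceil(sqrt(3040)) = 56.
Baby table (1971^j mod 3041 for j=0..55):
  0:1  1:1971  2:1484  3:2563  4:572  5:2242  6:409  7:274
  8:1797  9:2163  10:2832  11:1637  12:26  13:2590  14:2092  15:2777
  16:2708  17:513  18:1511  19:1042  20:1107  21:1500  22:648  23:3029
  24:676  25:438  26:2695  27:2259  28:465  29:1174  30:2794  31:2764
  32:1413  33:2508  34:1643  35:2729  36:2371  37:2265  38:127  39:955
  40:2967  41:114  42:2701  43:1921  44:246  45:1347  46:144  47:1011
  48:826  49:1111  50:261  51:502  52:1117  53:2964  54:283  55:1290
Giant step factor: 1971^(-56) ≡ 1966 (mod 3041).
Scan 2649·1966^i mod 3041 for i = 0, 1, …:
  i=0: 2649   i=1: 1742   i=2: 606   i=3: 2365
  i=4: 2942   i=5: 3031   i=6: 1627   i=7: 2591
  i=8: 231   i=9: 1037     …   i=29: 2737
  i=30: 1413
Match at i=30, j=32: n = 30·56 + 32 = 1712.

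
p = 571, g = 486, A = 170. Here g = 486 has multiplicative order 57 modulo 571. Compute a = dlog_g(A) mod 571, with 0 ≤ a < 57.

45

Baby-step giant-step with m = ceil(sqrt(57)) = 8.
Baby table (486^j mod 571 for j=0..7):
  0:1  1:486  2:373  3:271  4:376  5:16  6:353  7:258
Giant step factor: 486^(-8) ≡ 539 (mod 571).
Scan 170·539^i mod 571 for i = 0, 1, …:
  i=0: 170   i=1: 270   i=2: 496   i=3: 116
  i=4: 285   i=5: 16
Match at i=5, j=5: a = 5·8 + 5 = 45.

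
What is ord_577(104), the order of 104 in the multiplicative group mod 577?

The order of 104 must divide p − 1 = 576 = 2^6 · 3^2.
Divisors: 1, 2, 3, 4, 6, 8, 9, 12, 16, 18, 24, 32, 36, 48, 64, 72, 96, 144, 192, 288, 576.
Check each in increasing order: 104^1 ≡ 104;  104^2 ≡ 430;  104^3 ≡ 291;  104^4 ≡ 260;  104^6 ≡ 439;  104^8 ≡ 91;  104^9 ≡ 232;  104^12 ≡ 3;  104^16 ≡ 203;  104^18 ≡ 163;  104^24 ≡ 9;  104^32 ≡ 242;  104^36 ≡ 27;  104^48 ≡ 81;  104^64 ≡ 287;  104^72 ≡ 152;  104^96 ≡ 214;  104^144 ≡ 24;  104^192 ≡ 213;  104^288 ≡ 576;  104^576 ≡ 1.
Smallest exponent giving 1 is 576.

576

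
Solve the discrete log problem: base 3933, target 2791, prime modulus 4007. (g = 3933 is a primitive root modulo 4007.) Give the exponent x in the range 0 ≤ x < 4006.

572

Baby-step giant-step with m = ceil(sqrt(4006)) = 64.
Baby table (3933^j mod 4007 for j=0..63):
  0:1  1:3933  2:1469  3:3490  4:2195  5:1857  6:2827  7:3173
  8:1611  9:996  10:2429  11:569  12:1971  13:2405  14:2345  15:2778
  16:2792  17:1756  18:2287  19:3063  20:1737  21:3693  22:3201  23:3546
  24:2058  25:3981  26:1924  27:1876  28:1421  29:3035  30:3809  31:2631
  32:1649  33:2191  34:2153  35:958  36:1234  37:845  38:1582  39:3142
  40:3905  41:3541  42:2428  43:643  44:502  45:2922  46:150  47:921
  48:3972  49:2590  50:676  51:2067  52:3315  53:3124  54:1230  55:1141
  56:3720  57:1203  58:3139  59:120  60:3141  61:3979  62:2072  63:2945
Giant step factor: 3933^(-64) ≡ 142 (mod 4007).
Scan 2791·142^i mod 4007 for i = 0, 1, …:
  i=0: 2791   i=1: 3636   i=2: 3416   i=3: 225
  i=4: 3901   i=5: 976   i=6: 2354   i=7: 1687
  i=8: 3141
Match at i=8, j=60: x = 8·64 + 60 = 572.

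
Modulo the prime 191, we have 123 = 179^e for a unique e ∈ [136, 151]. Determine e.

149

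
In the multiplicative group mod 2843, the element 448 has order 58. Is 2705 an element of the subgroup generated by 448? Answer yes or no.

yes

2705 ∈ ⟨448⟩ iff 2705^58 ≡ 1 (mod 2843), since |⟨448⟩| = 58.
2705^58 mod 2843 = 1.
Since 1 = 1, 2705 lies in the subgroup.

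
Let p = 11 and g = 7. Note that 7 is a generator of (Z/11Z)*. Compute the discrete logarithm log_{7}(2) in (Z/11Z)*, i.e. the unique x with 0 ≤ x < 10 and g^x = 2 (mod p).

3

Successive powers of 7 modulo 11:
  7^0=1  7^1=7  7^2=5  7^3=2
So 7^3 ≡ 2 (mod 11), giving x = 3.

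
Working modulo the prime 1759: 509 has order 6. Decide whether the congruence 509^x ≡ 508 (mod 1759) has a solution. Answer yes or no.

yes

⟨509⟩ has order 6; its elements mod 1759 are {1, 508, 509, 1250, 1251, 1758}.
508 is in this set.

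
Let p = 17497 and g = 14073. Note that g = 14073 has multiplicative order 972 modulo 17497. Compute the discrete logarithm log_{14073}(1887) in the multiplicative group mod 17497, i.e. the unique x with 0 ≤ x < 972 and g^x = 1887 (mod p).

368

Baby-step giant-step with m = ceil(sqrt(972)) = 32.
Baby table (14073^j mod 17497 for j=0..31):
  0:1  1:14073  2:786  3:3274  4:5401  5:1305  6:10912  7:10904
  8:3302  9:14511  10:5816  11:15099  12:4659  13:4848  14:5101  15:13679
  16:2573  17:8536  18:10223  19:7945  20:4155  21:15838  22:11388  23:8301
  24:10001  25:15702  26:4633  27:6387  28:2162  29:16040  30:2123  31:9600
Giant step factor: 14073^(-32) ≡ 9849 (mod 17497).
Scan 1887·9849^i mod 17497 for i = 0, 1, …:
  i=0: 1887   i=1: 3249   i=2: 14885   i=3: 12499
  i=4: 11256   i=5: 16849   i=6: 4253   i=7: 17476
  i=8: 3135   i=9: 11907   i=10: 7149   i=11: 2573
Match at i=11, j=16: x = 11·32 + 16 = 368.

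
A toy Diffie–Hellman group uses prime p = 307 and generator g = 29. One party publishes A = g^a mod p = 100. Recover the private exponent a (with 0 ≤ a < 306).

Baby-step giant-step with m = ceil(sqrt(306)) = 18.
Baby table (29^j mod 307 for j=0..17):
  0:1  1:29  2:227  3:136  4:260  5:172  6:76  7:55
  8:60  9:205  10:112  11:178  12:250  13:189  14:262  15:230
  16:223  17:20
Giant step factor: 29^(-18) ≡ 9 (mod 307).
Scan 100·9^i mod 307 for i = 0, 1, …:
  i=0: 100   i=1: 286   i=2: 118   i=3: 141
  i=4: 41   i=5: 62   i=6: 251   i=7: 110
  i=8: 69   i=9: 7   i=10: 63   i=11: 260
Match at i=11, j=4: a = 11·18 + 4 = 202.

202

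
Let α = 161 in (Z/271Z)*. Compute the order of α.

270

The order of 161 must divide p − 1 = 270 = 2 · 3^3 · 5.
Divisors: 1, 2, 3, 5, 6, 9, 10, 15, 18, 27, 30, 45, 54, 90, 135, 270.
Check each in increasing order: 161^1 ≡ 161;  161^2 ≡ 176;  161^3 ≡ 152;  161^5 ≡ 194;  161^6 ≡ 69;  161^9 ≡ 190;  161^10 ≡ 238;  161^15 ≡ 102;  161^18 ≡ 57;  161^27 ≡ 261;  161^30 ≡ 106;  161^45 ≡ 243;  161^54 ≡ 100;  161^90 ≡ 242;  161^135 ≡ 270;  161^270 ≡ 1.
Smallest exponent giving 1 is 270.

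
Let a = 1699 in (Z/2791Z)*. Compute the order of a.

1395

The order of 1699 must divide p − 1 = 2790 = 2 · 3^2 · 5 · 31.
Divisors: 1, 2, 3, 5, 6, 9, 10, 15, 18, 30, 31, 45, 62, 90, 93, 155, 186, 279, 310, 465, 558, 930, 1395, 2790.
Check each in increasing order: 1699^1 ≡ 1699;  1699^2 ≡ 707;  1699^3 ≡ 1063;  1699^5 ≡ 762;  1699^6 ≡ 2405;  1699^9 ≡ 2750;  1699^10 ≡ 116;  1699^15 ≡ 1871;  1699^18 ≡ 1681;  1699^30 ≡ 727;  1699^31 ≡ 1551;  1699^45 ≡ 1000;  1699^62 ≡ 2550;  1699^90 ≡ 822;  1699^93 ≡ 203;  1699^155 ≡ 1315;  1699^186 ≡ 2135;  1699^279 ≡ 800;  1699^310 ≡ 1596;  1699^465 ≡ 2699;  1699^558 ≡ 861;  1699^930 ≡ 91;  1699^1395 ≡ 1.
Smallest exponent giving 1 is 1395.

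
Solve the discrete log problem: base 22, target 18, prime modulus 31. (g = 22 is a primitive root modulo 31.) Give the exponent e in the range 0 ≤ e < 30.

28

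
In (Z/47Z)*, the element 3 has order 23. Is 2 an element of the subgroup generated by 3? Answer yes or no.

yes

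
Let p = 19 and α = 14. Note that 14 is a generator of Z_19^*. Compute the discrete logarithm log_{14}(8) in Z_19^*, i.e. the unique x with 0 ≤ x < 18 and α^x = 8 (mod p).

3

Successive powers of 14 modulo 19:
  14^0=1  14^1=14  14^2=6  14^3=8
So 14^3 ≡ 8 (mod 19), giving x = 3.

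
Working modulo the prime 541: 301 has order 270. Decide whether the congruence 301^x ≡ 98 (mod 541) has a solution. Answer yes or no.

98 ∈ ⟨301⟩ iff 98^270 ≡ 1 (mod 541), since |⟨301⟩| = 270.
98^270 mod 541 = 540.
Since 540 ≠ 1, 98 does not lie in the subgroup.

no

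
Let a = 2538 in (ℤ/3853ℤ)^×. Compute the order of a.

1926

The order of 2538 must divide p − 1 = 3852 = 2^2 · 3^2 · 107.
Divisors: 1, 2, 3, 4, 6, 9, 12, 18, 36, 107, 214, 321, 428, 642, 963, 1284, 1926, 3852.
Check each in increasing order: 2538^1 ≡ 2538;  2538^2 ≡ 3081;  2538^3 ≡ 1841;  2538^4 ≡ 2622;  2538^6 ≡ 2494;  2538^9 ≡ 2531;  2538^12 ≡ 1294;  2538^18 ≡ 2275;  2538^36 ≡ 1046;  2538^107 ≡ 2461;  2538^214 ≡ 3458;  2538^321 ≡ 2714;  2538^428 ≡ 1905;  2538^642 ≡ 2713;  2538^963 ≡ 3852;  2538^1284 ≡ 1139;  2538^1926 ≡ 1.
Smallest exponent giving 1 is 1926.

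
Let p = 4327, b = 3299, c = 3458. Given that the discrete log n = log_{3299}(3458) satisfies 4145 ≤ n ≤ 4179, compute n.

Compute 3299^4145 mod 4327 = 793, then multiply by 3299 repeatedly:
  3299^4145=793  3299^4146=2599  3299^4147=2314  3299^4148=1058  3299^4149=2780
  3299^4150=2307  3299^4151=3927  3299^4152=135  3299^4153=4011  3299^4154=323
  3299^4155=1135  3299^4156=1510  3299^4157=1113  3299^4158=2491  3299^4159=836
  3299^4160=1665  3299^4161=1872  3299^4162=1099  3299^4163=3902  3299^4164=4200
  3299^4165=746  3299^4166=3318  3299^4167=3099  3299^4168=3227  3299^4169=1453
  3299^4170=3458
Found 3458 at exponent 4170.

4170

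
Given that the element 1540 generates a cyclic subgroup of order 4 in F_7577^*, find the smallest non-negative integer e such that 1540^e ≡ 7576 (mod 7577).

Successive powers of 1540 modulo 7577:
  1540^0=1  1540^1=1540  1540^2=7576
So 1540^2 ≡ 7576 (mod 7577), giving e = 2.

2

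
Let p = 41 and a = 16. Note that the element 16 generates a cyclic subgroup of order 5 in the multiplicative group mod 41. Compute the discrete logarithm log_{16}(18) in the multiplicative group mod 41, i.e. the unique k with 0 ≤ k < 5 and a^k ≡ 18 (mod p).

Successive powers of 16 modulo 41:
  16^0=1  16^1=16  16^2=10  16^3=37  16^4=18
So 16^4 ≡ 18 (mod 41), giving k = 4.

4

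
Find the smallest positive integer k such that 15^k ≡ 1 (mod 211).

The order of 15 must divide p − 1 = 210 = 2 · 3 · 5 · 7.
Divisors: 1, 2, 3, 5, 6, 7, 10, 14, 15, 21, 30, 35, 42, 70, 105, 210.
Check each in increasing order: 15^1 ≡ 15;  15^2 ≡ 14;  15^3 ≡ 210;  15^5 ≡ 197;  15^6 ≡ 1.
Smallest exponent giving 1 is 6.

6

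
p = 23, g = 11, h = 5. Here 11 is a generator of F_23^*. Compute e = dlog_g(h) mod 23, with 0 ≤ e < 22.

5

Successive powers of 11 modulo 23:
  11^0=1  11^1=11  11^2=6  11^3=20  11^4=13  11^5=5
So 11^5 ≡ 5 (mod 23), giving e = 5.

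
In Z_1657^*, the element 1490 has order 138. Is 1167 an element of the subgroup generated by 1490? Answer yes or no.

1167 ∈ ⟨1490⟩ iff 1167^138 ≡ 1 (mod 1657), since |⟨1490⟩| = 138.
1167^138 mod 1657 = 874.
Since 874 ≠ 1, 1167 does not lie in the subgroup.

no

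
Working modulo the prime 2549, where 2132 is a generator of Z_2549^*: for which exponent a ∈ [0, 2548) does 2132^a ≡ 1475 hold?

Baby-step giant-step with m = ceil(sqrt(2548)) = 51.
Baby table (2132^j mod 2549 for j=0..50):
  0:1  1:2132  2:557  3:2239  4:1820  5:662  6:1787  7:1678
  8:1249  9:1712  10:2365  11:258  12:2021  13:962  14:1588  15:544
  16:13  17:2226  18:2143  19:1068  20:719  21:959  22:290  23:1422
  24:943  25:1864  26:157  27:805  28:783  29:2310  30:252  31:1974
  32:169  33:899  34:2369  35:1139  36:1700  37:2271  38:1221  39:643
  40:2063  41:1291  42:2041  43:269  44:2532  45:1991  46:727  47:172
  48:2197  49:1491  50:209
Giant step factor: 2132^(-51) ≡ 246 (mod 2549).
Scan 1475·246^i mod 2549 for i = 0, 1, …:
  i=0: 1475   i=1: 892   i=2: 218   i=3: 99
  i=4: 1413   i=5: 934   i=6: 354   i=7: 418
  i=8: 868   i=9: 1961   i=10: 645   i=11: 632
  i=12: 2532
Match at i=12, j=44: a = 12·51 + 44 = 656.

656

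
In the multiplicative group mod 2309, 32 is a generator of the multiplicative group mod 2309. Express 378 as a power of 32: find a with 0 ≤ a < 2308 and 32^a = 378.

2071

Baby-step giant-step with m = ceil(sqrt(2308)) = 49.
Baby table (32^j mod 2309 for j=0..48):
  0:1  1:32  2:1024  3:442  4:290  5:44  6:1408  7:1185
  8:976  9:1215  10:1936  11:1918  12:1342  13:1382  14:353  15:2060
  16:1268  17:1323  18:774  19:1678  20:589  21:376  22:487  23:1730
  24:2253  25:517  26:381  27:647  28:2232  29:2154  30:1967  31:601
  32:760  33:1230  34:107  35:1115  36:1045  37:1114  38:1013  39:90
  40:571  41:2109  42:527  43:701  44:1651  45:2034  46:436  47:98
  48:827
Giant step factor: 32^(-49) ≡ 2051 (mod 2309).
Scan 378·2051^i mod 2309 for i = 0, 1, …:
  i=0: 378   i=1: 1763   i=2: 19   i=3: 2025
  i=4: 1693   i=5: 1916   i=6: 2107   i=7: 1318
  i=8: 1688   i=9: 897     …   i=41: 997
  i=42: 1382
Match at i=42, j=13: a = 42·49 + 13 = 2071.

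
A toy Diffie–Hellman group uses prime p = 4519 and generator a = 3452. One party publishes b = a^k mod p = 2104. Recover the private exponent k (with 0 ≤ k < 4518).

Baby-step giant-step with m = ceil(sqrt(4518)) = 68.
Baby table (3452^j mod 4519 for j=0..67):
  0:1  1:3452  2:4220  3:2703  4:3540  5:704  6:3505  7:1897
  8:413  9:2191  10:3045  11:146  12:2383  13:1536  14:1485  15:1674
  16:3366  17:1083  18:1303  19:1551  20:3556  21:1708  22:3240  23:4474
  24:2825  25:4417  26:378  27:3384  28:4472  29:440  30:496  31:4010
  32:823  33:3064  34:2468  35:1221  36:3184  37:960  38:1493  39:2176
  40:974  41:112  42:2509  43:2664  44:4482  45:3327  46:2025  47:3926
  48:71  49:1066  50:1366  51:2115  52:2795  53:275  54:310  55:3636
  56:2209  57:1915  58:3802  59:1328  60:1990  61:600  62:1498  63:1360
  64:3998  65:70  66:2133  67:1665
Giant step factor: 3452^(-68) ≡ 3835 (mod 4519).
Scan 2104·3835^i mod 4519 for i = 0, 1, …:
  i=0: 2104   i=1: 2425   i=2: 4292   i=3: 1622
  i=4: 2226   i=5: 319   i=6: 3235   i=7: 1570
  i=8: 1642   i=9: 2103     …   i=20: 4201
  i=21: 600
Match at i=21, j=61: k = 21·68 + 61 = 1489.

1489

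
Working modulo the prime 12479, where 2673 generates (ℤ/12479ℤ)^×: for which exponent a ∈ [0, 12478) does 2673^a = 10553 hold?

6057

Baby-step giant-step with m = ceil(sqrt(12478)) = 112.
Baby table (2673^j mod 12479 for j=0..111):
  0:1  1:2673  2:6941  3:9499  4:8541  5:6002  6:7831  7:4980
  8:8926  9:11829  10:9610  11:5748  12:2755  13:1505  14:4627  15:1282
  16:7540  17:835  18:10693  19:5479  20:7500  21:6226  22:7591  23:12368
  24:2793  25:3247  26:6326  27:353  28:7644  29:4289  30:8775  31:7534
  32:9755  33:6484  34:10880  35:6170  36:7651  37:10521  38:7446  39:11632
  40:7147  41:11061  42:3302  43:3593  44:7738  45:5971  46:12321  47:1952
  48:1474  49:9117  50:10733  51:88  52:10602  53:11816  54:12298  55:2868
  56:4058  57:2783  58:1475  59:11790  60:5195  61:9587  62:6664  63:5339
  64:7650  65:7848  66:505  67:2133  68:11085  69:5059  70:7950  71:11092
  72:11291  73:6621  74:2711  75:8683  76:11198  77:7612  78:6106  79:11285
  80:3062  81:10981  82:1605  83:9868  84:9037  85:9036  86:6363  87:11901
  88:2402  89:6340  90:338  91:4986  92:6  93:3559  94:4209  95:7078
  96:1330  97:11054  98:9549  99:4922  100:3640  101:8579  102:7744  103:9530
  104:4051  105:9030  106:2804  107:7692  108:7803  109:5010  110:1763  111:7916
Giant step factor: 2673^(-112) ≡ 12446 (mod 12479).
Scan 10553·12446^i mod 12479 for i = 0, 1, …:
  i=0: 10553   i=1: 1163   i=2: 11537   i=3: 6128
  i=4: 9919   i=5: 9606   i=6: 7456   i=7: 3532
  i=8: 8234   i=9: 2816     …   i=53: 776
  i=54: 11829
Match at i=54, j=9: a = 54·112 + 9 = 6057.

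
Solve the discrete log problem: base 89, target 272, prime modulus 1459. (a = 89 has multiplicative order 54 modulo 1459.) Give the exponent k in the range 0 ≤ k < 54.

3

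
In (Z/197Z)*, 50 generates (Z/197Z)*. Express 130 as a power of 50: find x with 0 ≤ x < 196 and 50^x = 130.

Baby-step giant-step with m = ceil(sqrt(196)) = 14.
Baby table (50^j mod 197 for j=0..13):
  0:1  1:50  2:136  3:102  4:175  5:82  6:160  7:120
  8:90  9:166  10:26  11:118  12:187  13:91
Giant step factor: 50^(-14) ≡ 83 (mod 197).
Scan 130·83^i mod 197 for i = 0, 1, …:
  i=0: 130   i=1: 152   i=2: 8   i=3: 73
  i=4: 149   i=5: 153   i=6: 91
Match at i=6, j=13: x = 6·14 + 13 = 97.

97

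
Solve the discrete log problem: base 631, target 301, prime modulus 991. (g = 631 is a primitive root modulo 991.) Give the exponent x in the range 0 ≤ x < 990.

Baby-step giant-step with m = ceil(sqrt(990)) = 32.
Baby table (631^j mod 991 for j=0..31):
  0:1  1:631  2:770  3:280  4:282  5:553  6:111  7:671
  8:244  9:359  10:581  11:932  12:429  13:156  14:327  15:209
  16:76  17:388  18:51  19:469  20:621  21:406  22:508  23:455
  24:706  25:527  26:552  27:471  28:892  29:955  30:77  31:28
Giant step factor: 631^(-32) ≡ 239 (mod 991).
Scan 301·239^i mod 991 for i = 0, 1, …:
  i=0: 301   i=1: 587   i=2: 562   i=3: 533
  i=4: 539   i=5: 982   i=6: 822   i=7: 240
  i=8: 873   i=9: 537     …   i=16: 201
  i=17: 471
Match at i=17, j=27: x = 17·32 + 27 = 571.

571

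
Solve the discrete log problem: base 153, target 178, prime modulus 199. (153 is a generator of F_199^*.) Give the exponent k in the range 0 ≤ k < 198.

Baby-step giant-step with m = ceil(sqrt(198)) = 15.
Baby table (153^j mod 199 for j=0..14):
  0:1  1:153  2:126  3:174  4:155  5:34  6:28  7:105
  8:145  9:96  10:161  11:156  12:187  13:154  14:80
Giant step factor: 153^(-15) ≡ 67 (mod 199).
Scan 178·67^i mod 199 for i = 0, 1, …:
  i=0: 178   i=1: 185   i=2: 57   i=3: 38
  i=4: 158   i=5: 39   i=6: 26   i=7: 150
  i=8: 100   i=9: 133   i=10: 155
Match at i=10, j=4: k = 10·15 + 4 = 154.

154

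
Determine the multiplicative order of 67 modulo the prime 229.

The order of 67 must divide p − 1 = 228 = 2^2 · 3 · 19.
Divisors: 1, 2, 3, 4, 6, 12, 19, 38, 57, 76, 114, 228.
Check each in increasing order: 67^1 ≡ 67;  67^2 ≡ 138;  67^3 ≡ 86;  67^4 ≡ 37;  67^6 ≡ 68;  67^12 ≡ 44;  67^19 ≡ 89;  67^38 ≡ 135;  67^57 ≡ 107;  67^76 ≡ 134;  67^114 ≡ 228;  67^228 ≡ 1.
Smallest exponent giving 1 is 228.

228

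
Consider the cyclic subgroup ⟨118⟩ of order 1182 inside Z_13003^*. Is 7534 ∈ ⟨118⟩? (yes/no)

7534 ∈ ⟨118⟩ iff 7534^1182 ≡ 1 (mod 13003), since |⟨118⟩| = 1182.
7534^1182 mod 13003 = 1.
Since 1 = 1, 7534 lies in the subgroup.

yes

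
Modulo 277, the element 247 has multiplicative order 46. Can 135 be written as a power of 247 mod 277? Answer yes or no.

135 ∈ ⟨247⟩ iff 135^46 ≡ 1 (mod 277), since |⟨247⟩| = 46.
135^46 mod 277 = 117.
Since 117 ≠ 1, 135 does not lie in the subgroup.

no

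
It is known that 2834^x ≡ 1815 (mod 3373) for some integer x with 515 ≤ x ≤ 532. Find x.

529

Compute 2834^515 mod 3373 = 886, then multiply by 2834 repeatedly:
  2834^515=886  2834^516=1412  2834^517=1230  2834^518=1511  2834^519=1837
  2834^520=1519  2834^521=898  2834^522=1690  2834^523=3173  2834^524=3237
  2834^525=2471  2834^526=466  2834^527=1801  2834^528=685  2834^529=1815
Found 1815 at exponent 529.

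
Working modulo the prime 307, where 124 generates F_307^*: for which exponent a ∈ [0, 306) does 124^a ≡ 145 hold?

Baby-step giant-step with m = ceil(sqrt(306)) = 18.
Baby table (124^j mod 307 for j=0..17):
  0:1  1:124  2:26  3:154  4:62  5:13  6:77  7:31
  8:160  9:192  10:169  11:80  12:96  13:238  14:40  15:48
  16:119  17:20
Giant step factor: 124^(-18) ≡ 64 (mod 307).
Scan 145·64^i mod 307 for i = 0, 1, …:
  i=0: 145   i=1: 70   i=2: 182   i=3: 289
  i=4: 76   i=5: 259   i=6: 305   i=7: 179
  i=8: 97   i=9: 68     …   i=13: 6
  i=14: 77
Match at i=14, j=6: a = 14·18 + 6 = 258.

258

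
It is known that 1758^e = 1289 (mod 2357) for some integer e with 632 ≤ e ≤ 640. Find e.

Compute 1758^632 mod 2357 = 2197, then multiply by 1758 repeatedly:
  1758^632=2197  1758^633=1560  1758^634=1289
Found 1289 at exponent 634.

634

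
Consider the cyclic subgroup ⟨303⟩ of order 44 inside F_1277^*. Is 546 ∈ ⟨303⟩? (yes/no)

546 ∈ ⟨303⟩ iff 546^44 ≡ 1 (mod 1277), since |⟨303⟩| = 44.
546^44 mod 1277 = 990.
Since 990 ≠ 1, 546 does not lie in the subgroup.

no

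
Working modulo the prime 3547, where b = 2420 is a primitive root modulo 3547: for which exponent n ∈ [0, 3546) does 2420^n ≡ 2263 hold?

883

Baby-step giant-step with m = ceil(sqrt(3546)) = 60.
Baby table (2420^j mod 3547 for j=0..59):
  0:1  1:2420  2:303  3:2578  4:3134  5:794  6:2553  7:2933
  8:313  9:1949  10:2617  11:1745  12:1970  13:232  14:1014  15:2903
  16:2200  17:3500  18:3311  19:3494  20:2979  21:1676  22:1699  23:607
  24:482  25:3024  26:619  27:1146  28:3113  29:3179  30:3284  31:2000
  32:1892  33:3010  34:2209  35:451  36:2491  37:1867  38:2809  39:1728
  40:3394  41:2175  42:3299  43:2830  44:2890  45:2663  46:3108  47:1720
  48:1769  49:3298  50:410  51:2587  52:85  53:3521  54:926  55:2763
  56:365  57:97  58:638  59:1015
Giant step factor: 2420^(-60) ≡ 2838 (mod 3547).
Scan 2263·2838^i mod 3547 for i = 0, 1, …:
  i=0: 2263   i=1: 2324   i=2: 1639   i=3: 1365
  i=4: 546   i=5: 3056   i=6: 513   i=7: 1624
  i=8: 1359   i=9: 1253     …   i=13: 3528
  i=14: 2830
Match at i=14, j=43: n = 14·60 + 43 = 883.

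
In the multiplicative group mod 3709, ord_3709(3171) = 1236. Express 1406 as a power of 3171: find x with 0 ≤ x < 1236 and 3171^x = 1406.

1035

Baby-step giant-step with m = ceil(sqrt(1236)) = 36.
Baby table (3171^j mod 3709 for j=0..35):
  0:1  1:3171  2:142  3:1493  4:1619  5:593  6:3649  7:2608
  8:2607  9:3145  10:3003  11:1510  12:3600  13:3007  14:3067  15:459
  16:1561  17:2125  18:2831  19:1321  20:1430  21:2132  22:2774  23:2315
  24:754  25:2338  26:3216  27:1895  28:465  29:2042  30:2977  31:662
  32:3617  33:1279  34:1772  35:3586
Giant step factor: 3171^(-36) ≡ 82 (mod 3709).
Scan 1406·82^i mod 3709 for i = 0, 1, …:
  i=0: 1406   i=1: 313   i=2: 3412   i=3: 1609
  i=4: 2123   i=5: 3472   i=6: 2820   i=7: 1282
  i=8: 1272   i=9: 452     …   i=27: 2149
  i=28: 1895
Match at i=28, j=27: x = 28·36 + 27 = 1035.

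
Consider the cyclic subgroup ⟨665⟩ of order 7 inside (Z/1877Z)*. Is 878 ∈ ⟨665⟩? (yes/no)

no

⟨665⟩ has order 7; its elements mod 1877 are {1, 175, 540, 593, 650, 665, 1130}.
878 is not in this set.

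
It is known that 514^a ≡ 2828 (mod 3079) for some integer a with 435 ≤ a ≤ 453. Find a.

446

Compute 514^435 mod 3079 = 2665, then multiply by 514 repeatedly:
  514^435=2665  514^436=2734  514^437=1252  514^438=17  514^439=2580
  514^440=2150  514^441=2818  514^442=1322  514^443=2128  514^444=747
  514^445=2162  514^446=2828
Found 2828 at exponent 446.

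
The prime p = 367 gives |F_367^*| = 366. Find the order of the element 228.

183

The order of 228 must divide p − 1 = 366 = 2 · 3 · 61.
Divisors: 1, 2, 3, 6, 61, 122, 183, 366.
Check each in increasing order: 228^1 ≡ 228;  228^2 ≡ 237;  228^3 ≡ 87;  228^6 ≡ 229;  228^61 ≡ 83;  228^122 ≡ 283;  228^183 ≡ 1.
Smallest exponent giving 1 is 183.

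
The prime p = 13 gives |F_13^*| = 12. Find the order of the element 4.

The order of 4 must divide p − 1 = 12 = 2^2 · 3.
Divisors: 1, 2, 3, 4, 6, 12.
Check each in increasing order: 4^1 ≡ 4;  4^2 ≡ 3;  4^3 ≡ 12;  4^4 ≡ 9;  4^6 ≡ 1.
Smallest exponent giving 1 is 6.

6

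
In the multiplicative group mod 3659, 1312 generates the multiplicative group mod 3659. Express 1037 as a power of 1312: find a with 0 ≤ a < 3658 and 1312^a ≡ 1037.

Baby-step giant-step with m = ceil(sqrt(3658)) = 61.
Baby table (1312^j mod 3659 for j=0..60):
  0:1  1:1312  2:1614  3:2666  4:3447  5:3599  6:1778  7:1953
  8:1036  9:1743  10:3600  11:3090  12:3567  13:43  14:1531  15:3540
  16:1209  17:1861  18:1079  19:3274  20:3481  21:640  22:1769  23:1122
  24:1146  25:3362  26:1849  27:3630  28:2201  29:761  30:3184  31:2489
  32:1740  33:3323  34:1907  35:2887  36:679  37:1711  38:1865  39:2668
  40:2412  41:3168  42:3451  43:1529  44:916  45:1640  46:188  47:1503
  48:3394  49:3584  50:393  51:3356  52:1295  53:1264  54:841  55:2033
  56:3544  57:2798  58:999  59:766  60:2426
Giant step factor: 1312^(-61) ≡ 3055 (mod 3659).
Scan 1037·3055^i mod 3659 for i = 0, 1, …:
  i=0: 1037   i=1: 3000   i=2: 2864   i=3: 851
  i=4: 1915   i=5: 3243   i=6: 2452   i=7: 887
  i=8: 2125   i=9: 809     …   i=57: 3203
  i=58: 999
Match at i=58, j=58: a = 58·61 + 58 = 3596.

3596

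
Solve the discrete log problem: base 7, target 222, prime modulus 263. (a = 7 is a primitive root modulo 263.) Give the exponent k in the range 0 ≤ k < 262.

Baby-step giant-step with m = ceil(sqrt(262)) = 17.
Baby table (7^j mod 263 for j=0..16):
  0:1  1:7  2:49  3:80  4:34  5:238  6:88  7:90
  8:104  9:202  10:99  11:167  12:117  13:30  14:210  15:155
  16:33
Giant step factor: 7^(-17) ≡ 189 (mod 263).
Scan 222·189^i mod 263 for i = 0, 1, …:
  i=0: 222   i=1: 141   i=2: 86   i=3: 211
  i=4: 166   i=5: 77   i=6: 88
Match at i=6, j=6: k = 6·17 + 6 = 108.

108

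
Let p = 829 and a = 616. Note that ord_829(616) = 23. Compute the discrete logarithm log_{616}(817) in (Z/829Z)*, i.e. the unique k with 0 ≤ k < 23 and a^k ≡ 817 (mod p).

11

Successive powers of 616 modulo 829:
  616^0=1  616^1=616  616^2=603  616^3=56  616^4=507  616^5=608
  616^6=649  616^7=206  616^8=59  616^9=697  616^10=759  616^11=817
So 616^11 ≡ 817 (mod 829), giving k = 11.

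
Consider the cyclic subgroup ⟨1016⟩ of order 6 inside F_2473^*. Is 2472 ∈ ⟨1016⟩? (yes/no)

yes

⟨1016⟩ has order 6; its elements mod 2473 are {1, 1015, 1016, 1457, 1458, 2472}.
2472 is in this set.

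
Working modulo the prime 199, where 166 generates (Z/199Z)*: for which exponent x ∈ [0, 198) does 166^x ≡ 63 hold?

Baby-step giant-step with m = ceil(sqrt(198)) = 15.
Baby table (166^j mod 199 for j=0..14):
  0:1  1:166  2:94  3:82  4:80  5:146  6:157  7:192
  8:32  9:138  10:23  11:37  12:172  13:95  14:49
Giant step factor: 166^(-15) ≡ 191 (mod 199).
Scan 63·191^i mod 199 for i = 0, 1, …:
  i=0: 63   i=1: 93   i=2: 52   i=3: 181
  i=4: 144   i=5: 42   i=6: 62   i=7: 101
  i=8: 187   i=9: 96   i=10: 28   i=11: 174
  i=12: 1
Match at i=12, j=0: x = 12·15 + 0 = 180.

180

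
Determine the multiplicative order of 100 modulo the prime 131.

The order of 100 must divide p − 1 = 130 = 2 · 5 · 13.
Divisors: 1, 2, 5, 10, 13, 26, 65, 130.
Check each in increasing order: 100^1 ≡ 100;  100^2 ≡ 44;  100^5 ≡ 113;  100^10 ≡ 62;  100^13 ≡ 58;  100^26 ≡ 89;  100^65 ≡ 1.
Smallest exponent giving 1 is 65.

65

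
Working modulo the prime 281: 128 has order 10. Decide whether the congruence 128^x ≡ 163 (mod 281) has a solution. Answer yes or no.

no

163 ∈ ⟨128⟩ iff 163^10 ≡ 1 (mod 281), since |⟨128⟩| = 10.
163^10 mod 281 = 109.
Since 109 ≠ 1, 163 does not lie in the subgroup.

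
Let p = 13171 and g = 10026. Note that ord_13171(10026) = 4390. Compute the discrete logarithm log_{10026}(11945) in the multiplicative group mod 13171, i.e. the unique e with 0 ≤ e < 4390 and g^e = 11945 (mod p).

4341

Baby-step giant-step with m = ceil(sqrt(4390)) = 67.
Baby table (10026^j mod 13171 for j=0..66):
  0:1  1:10026  2:12775  3:7346  4:11935  5:1775  6:2129  7:8334
  8:13031  9:5657  10:2756  11:12069  12:1817  13:1749  14:4873  15:5459
  16:6429  17:11451  18:9290  19:9399  20:9040  21:5389  22:2672  23:12829
  24:8739  25:3722  26:3329  27:1240  28:11987  29:9458  30:7879  31:8367
  32:1443  33:5760  34:8096  35:10794  36:7708  37:6151  38:3304  39:839
  40:8716  41:10202  42:12437  43:3505  44:902  45:8146  46:11596  47:1079
  48:4663  49:7359  50:10563  51:9798  52:5430  53:5437  54:9764  55:6992
  56:5730  57:10249  58:9503  59:11235  60:3718  61:2738  62:2824  63:8945
  64:1231  65:779  66:13022
Giant step factor: 10026^(-67) ≡ 12910 (mod 13171).
Scan 11945·12910^i mod 13171 for i = 0, 1, …:
  i=0: 11945   i=1: 3882   i=2: 965   i=3: 11555
  i=4: 304   i=5: 12853   i=6: 3972   i=7: 3817
  i=8: 4759   i=9: 9146     …   i=63: 7145
  i=64: 5437
Match at i=64, j=53: e = 64·67 + 53 = 4341.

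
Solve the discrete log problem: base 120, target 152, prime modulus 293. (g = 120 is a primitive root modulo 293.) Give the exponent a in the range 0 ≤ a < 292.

74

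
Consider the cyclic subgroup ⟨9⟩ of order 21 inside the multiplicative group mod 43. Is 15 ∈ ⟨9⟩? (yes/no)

yes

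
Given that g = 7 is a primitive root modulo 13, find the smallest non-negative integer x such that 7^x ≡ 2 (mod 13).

11

Successive powers of 7 modulo 13:
  7^0=1  7^1=7  7^2=10  7^3=5  7^4=9  7^5=11
  7^6=12  7^7=6  7^8=3  7^9=8  7^10=4  7^11=2
So 7^11 ≡ 2 (mod 13), giving x = 11.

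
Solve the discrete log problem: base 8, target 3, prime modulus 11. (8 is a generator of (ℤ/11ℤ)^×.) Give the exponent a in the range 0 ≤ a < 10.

6

Successive powers of 8 modulo 11:
  8^0=1  8^1=8  8^2=9  8^3=6  8^4=4  8^5=10
  8^6=3
So 8^6 ≡ 3 (mod 11), giving a = 6.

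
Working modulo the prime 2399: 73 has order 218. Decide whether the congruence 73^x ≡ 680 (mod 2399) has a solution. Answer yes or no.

680 ∈ ⟨73⟩ iff 680^218 ≡ 1 (mod 2399), since |⟨73⟩| = 218.
680^218 mod 2399 = 1.
Since 1 = 1, 680 lies in the subgroup.

yes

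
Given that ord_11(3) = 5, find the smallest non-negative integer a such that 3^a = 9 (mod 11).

2

Successive powers of 3 modulo 11:
  3^0=1  3^1=3  3^2=9
So 3^2 ≡ 9 (mod 11), giving a = 2.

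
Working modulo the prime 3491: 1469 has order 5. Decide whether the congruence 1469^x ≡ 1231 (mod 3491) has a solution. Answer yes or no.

1231 ∈ ⟨1469⟩ iff 1231^5 ≡ 1 (mod 3491), since |⟨1469⟩| = 5.
1231^5 mod 3491 = 1.
Since 1 = 1, 1231 lies in the subgroup.

yes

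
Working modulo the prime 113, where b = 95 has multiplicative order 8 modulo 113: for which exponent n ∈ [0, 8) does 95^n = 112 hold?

4

Successive powers of 95 modulo 113:
  95^0=1  95^1=95  95^2=98  95^3=44  95^4=112
So 95^4 ≡ 112 (mod 113), giving n = 4.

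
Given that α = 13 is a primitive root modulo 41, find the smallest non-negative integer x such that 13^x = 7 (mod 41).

Successive powers of 13 modulo 41:
  13^0=1  13^1=13  13^2=5  13^3=24  13^4=25  13^5=38
  13^6=2  13^7=26  13^8=10  13^9=7
So 13^9 ≡ 7 (mod 41), giving x = 9.

9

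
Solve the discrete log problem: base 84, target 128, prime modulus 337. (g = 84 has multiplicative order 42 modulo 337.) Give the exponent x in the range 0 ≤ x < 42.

28

Baby-step giant-step with m = ceil(sqrt(42)) = 7.
Baby table (84^j mod 337 for j=0..6):
  0:1  1:84  2:316  3:258  4:104  5:311  6:175
Giant step factor: 84^(-7) ≡ 129 (mod 337).
Scan 128·129^i mod 337 for i = 0, 1, …:
  i=0: 128   i=1: 336   i=2: 208   i=3: 209
  i=4: 1
Match at i=4, j=0: x = 4·7 + 0 = 28.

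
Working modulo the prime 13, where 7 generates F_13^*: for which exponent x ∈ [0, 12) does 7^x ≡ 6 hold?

7

Successive powers of 7 modulo 13:
  7^0=1  7^1=7  7^2=10  7^3=5  7^4=9  7^5=11
  7^6=12  7^7=6
So 7^7 ≡ 6 (mod 13), giving x = 7.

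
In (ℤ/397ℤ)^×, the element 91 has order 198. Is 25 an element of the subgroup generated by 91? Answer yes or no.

yes

25 ∈ ⟨91⟩ iff 25^198 ≡ 1 (mod 397), since |⟨91⟩| = 198.
25^198 mod 397 = 1.
Since 1 = 1, 25 lies in the subgroup.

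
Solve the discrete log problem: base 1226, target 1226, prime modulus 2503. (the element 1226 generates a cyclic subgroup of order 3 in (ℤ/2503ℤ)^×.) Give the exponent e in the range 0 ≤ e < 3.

Successive powers of 1226 modulo 2503:
  1226^0=1  1226^1=1226
So 1226^1 ≡ 1226 (mod 2503), giving e = 1.

1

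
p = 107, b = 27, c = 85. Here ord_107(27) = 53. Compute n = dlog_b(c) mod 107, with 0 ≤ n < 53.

Baby-step giant-step with m = ceil(sqrt(53)) = 8.
Baby table (27^j mod 107 for j=0..7):
  0:1  1:27  2:87  3:102  4:79  5:100  6:25  7:33
Giant step factor: 27^(-8) ≡ 52 (mod 107).
Scan 85·52^i mod 107 for i = 0, 1, …:
  i=0: 85   i=1: 33
Match at i=1, j=7: n = 1·8 + 7 = 15.

15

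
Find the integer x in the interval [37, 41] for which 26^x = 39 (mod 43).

Compute 26^37 mod 43 = 29, then multiply by 26 repeatedly:
  26^37=29  26^38=23  26^39=39
Found 39 at exponent 39.

39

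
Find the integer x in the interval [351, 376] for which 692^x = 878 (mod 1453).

Compute 692^351 mod 1453 = 780, then multiply by 692 repeatedly:
  692^351=780  692^352=697  692^353=1381  692^354=1031  692^355=29
  692^356=1179  692^357=735  692^358=70  692^359=491  692^360=1223
  692^361=670  692^362=133  692^363=497  692^364=1016  692^365=1273
  692^366=398  692^367=799  692^368=768  692^369=1111  692^370=175
  692^371=501  692^372=878
Found 878 at exponent 372.

372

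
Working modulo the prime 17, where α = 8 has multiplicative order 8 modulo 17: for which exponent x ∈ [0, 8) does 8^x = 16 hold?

4

Successive powers of 8 modulo 17:
  8^0=1  8^1=8  8^2=13  8^3=2  8^4=16
So 8^4 ≡ 16 (mod 17), giving x = 4.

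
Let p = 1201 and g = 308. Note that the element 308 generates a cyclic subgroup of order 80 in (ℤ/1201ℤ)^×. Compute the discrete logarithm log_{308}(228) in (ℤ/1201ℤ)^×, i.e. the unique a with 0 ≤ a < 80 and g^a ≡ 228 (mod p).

Successive powers of 308 modulo 1201:
  308^0=1  308^1=308  308^2=1186  308^3=184  308^4=225  308^5=843
  308^6=228
So 308^6 ≡ 228 (mod 1201), giving a = 6.

6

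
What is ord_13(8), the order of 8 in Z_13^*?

4

The order of 8 must divide p − 1 = 12 = 2^2 · 3.
Divisors: 1, 2, 3, 4, 6, 12.
Check each in increasing order: 8^1 ≡ 8;  8^2 ≡ 12;  8^3 ≡ 5;  8^4 ≡ 1.
Smallest exponent giving 1 is 4.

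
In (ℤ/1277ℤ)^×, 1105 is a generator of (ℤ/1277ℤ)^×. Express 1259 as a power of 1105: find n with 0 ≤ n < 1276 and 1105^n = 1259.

973

Baby-step giant-step with m = ceil(sqrt(1276)) = 36.
Baby table (1105^j mod 1277 for j=0..35):
  0:1  1:1105  2:213  3:397  4:674  5:279  6:538  7:685
  8:941  9:327  10:1221  11:693  12:842  13:754  14:566  15:977
  16:520  17:1227  18:938  19:843  20:582  21:779  22:97  23:1194
  24:229  25:199  26:251  27:246  28:1106  29:41  30:610  31:1071
  32:953  33:817  34:1223  35:349
Giant step factor: 1105^(-36) ≡ 1135 (mod 1277).
Scan 1259·1135^i mod 1277 for i = 0, 1, …:
  i=0: 1259   i=1: 2   i=2: 993   i=3: 741
  i=4: 769   i=5: 624   i=6: 782   i=7: 55
  i=8: 1129   i=9: 584     …   i=26: 271
  i=27: 1105
Match at i=27, j=1: n = 27·36 + 1 = 973.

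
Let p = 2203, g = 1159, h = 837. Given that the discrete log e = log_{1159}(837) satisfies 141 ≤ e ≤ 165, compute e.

Compute 1159^141 mod 2203 = 436, then multiply by 1159 repeatedly:
  1159^141=436  1159^142=837
Found 837 at exponent 142.

142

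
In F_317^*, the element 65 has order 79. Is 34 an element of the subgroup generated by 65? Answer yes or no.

yes

34 ∈ ⟨65⟩ iff 34^79 ≡ 1 (mod 317), since |⟨65⟩| = 79.
34^79 mod 317 = 1.
Since 1 = 1, 34 lies in the subgroup.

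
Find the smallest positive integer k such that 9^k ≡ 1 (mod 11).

5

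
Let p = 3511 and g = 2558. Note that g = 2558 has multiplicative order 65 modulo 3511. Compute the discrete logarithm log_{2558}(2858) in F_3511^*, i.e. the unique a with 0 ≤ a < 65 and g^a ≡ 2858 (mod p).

Successive powers of 2558 modulo 3511:
  2558^0=1  2558^1=2558  2558^2=2371  2558^3=1521  2558^4=530  2558^5=494
  2558^6=3203  2558^7=2111  2558^8=20  2558^9=2006  2558^10=1777  2558^11=2332
  2558^12=67  2558^13=2858
So 2558^13 ≡ 2858 (mod 3511), giving a = 13.

13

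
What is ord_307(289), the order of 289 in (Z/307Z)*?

3

The order of 289 must divide p − 1 = 306 = 2 · 3^2 · 17.
Divisors: 1, 2, 3, 6, 9, 17, 18, 34, 51, 102, 153, 306.
Check each in increasing order: 289^1 ≡ 289;  289^2 ≡ 17;  289^3 ≡ 1.
Smallest exponent giving 1 is 3.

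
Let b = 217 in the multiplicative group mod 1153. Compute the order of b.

576

The order of 217 must divide p − 1 = 1152 = 2^7 · 3^2.
Divisors: 1, 2, 3, 4, 6, 8, 9, 12, 16, 18, 24, 32, 36, 48, 64, 72, 96, 128, 144, 192, 288, 384, 576, 1152.
Check each in increasing order: 217^1 ≡ 217;  217^2 ≡ 969;  217^3 ≡ 427;  217^4 ≡ 419;  217^6 ≡ 155;  217^8 ≡ 305;  217^9 ≡ 464;  217^12 ≡ 965;  217^16 ≡ 785;  217^18 ≡ 838;  217^24 ≡ 754;  217^32 ≡ 523;  217^36 ≡ 67;  217^48 ≡ 87;  217^64 ≡ 268;  217^72 ≡ 1030;  217^96 ≡ 651;  217^128 ≡ 338;  217^144 ≡ 140;  217^192 ≡ 650;  217^288 ≡ 1152;  217^384 ≡ 502;  217^576 ≡ 1.
Smallest exponent giving 1 is 576.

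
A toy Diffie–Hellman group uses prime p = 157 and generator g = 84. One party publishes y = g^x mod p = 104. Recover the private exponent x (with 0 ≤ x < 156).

83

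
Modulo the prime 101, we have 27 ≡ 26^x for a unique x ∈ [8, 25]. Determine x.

Compute 26^8 mod 101 = 78, then multiply by 26 repeatedly:
  26^8=78  26^9=8  26^10=6  26^11=55  26^12=16
  26^13=12  26^14=9  26^15=32  26^16=24  26^17=18
  26^18=64  26^19=48  26^20=36  26^21=27
Found 27 at exponent 21.

21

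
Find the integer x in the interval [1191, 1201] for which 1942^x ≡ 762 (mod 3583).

1191

Compute 1942^1191 mod 3583 = 762, then multiply by 1942 repeatedly:
  1942^1191=762
Found 762 at exponent 1191.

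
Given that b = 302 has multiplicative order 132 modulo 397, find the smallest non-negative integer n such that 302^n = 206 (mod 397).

64

Baby-step giant-step with m = ceil(sqrt(132)) = 12.
Baby table (302^j mod 397 for j=0..11):
  0:1  1:302  2:291  3:145  4:120  5:113  6:381  7:329
  8:108  9:62  10:65  11:177
Giant step factor: 302^(-12) ≡ 290 (mod 397).
Scan 206·290^i mod 397 for i = 0, 1, …:
  i=0: 206   i=1: 190   i=2: 314   i=3: 147
  i=4: 151   i=5: 120
Match at i=5, j=4: n = 5·12 + 4 = 64.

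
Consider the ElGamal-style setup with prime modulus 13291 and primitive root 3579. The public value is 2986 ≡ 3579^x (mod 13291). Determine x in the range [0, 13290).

2773

Baby-step giant-step with m = ceil(sqrt(13290)) = 116.
Baby table (3579^j mod 13291 for j=0..115):
  0:1  1:3579  2:10008  3:12678  4:12379  5:5538  6:3621  7:834
  8:7702  9:13215  10:7107  11:10270  12:6715  13:2857  14:4424  15:3915
  16:3071  17:12743  18:5776  19:4799  20:3649  21:8009  22:8815  23:9342
  24:8153  25:5842  26:1775  27:12918  28:7424  29:1787  30:2702  31:7901
  32:7722  33:5049  34:7902  35:11301  36:1766  37:7289  38:10389  39:7304
  40:10910  41:11223  42:1715  43:10834  44:5039  45:11985  46:4258  47:7896
  48:3118  49:8173  50:10967  51:2570  52:658  53:2475  54:6219  55:8667
  56:11290  57:2270  58:3529  59:3841  60:4045  61:3156  62:11265  63:5832
  64:5858  65:5875  66:263  67:10907  68:486  69:11564  70:12673  71:7775
  72:8662  73:6686  74:5394  75:6594  76:8401  77:2937  78:11633  79:7095
  80:7195  81:6238  82:10213  83:2077  84:3914  85:12783  86:2735  87:6389
  88:5711  89:11402  90:4388  91:7981  92:1640  93:8229  94:12026  95:4796
  96:6203  97:4567  98:10654  99:12078  100:4830  101:8270  102:12564  103:3103
  104:7652  105:7048  106:11765  107:1047  108:12442  109:5068  110:9448  111:2088
  112:3410  113:3252  114:9283  115:9648
Giant step factor: 3579^(-116) ≡ 12298 (mod 13291).
Scan 2986·12298^i mod 13291 for i = 0, 1, …:
  i=0: 2986   i=1: 12086   i=2: 375   i=3: 13064
  i=4: 12755   i=5: 608   i=6: 7642   i=7: 655
  i=8: 844   i=9: 12532     …   i=22: 3580
  i=23: 7048
Match at i=23, j=105: x = 23·116 + 105 = 2773.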